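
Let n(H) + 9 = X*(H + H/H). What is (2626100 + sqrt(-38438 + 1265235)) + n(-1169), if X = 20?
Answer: 2602731 + sqrt(1226797) ≈ 2.6038e+6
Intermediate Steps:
n(H) = 11 + 20*H (n(H) = -9 + 20*(H + H/H) = -9 + 20*(H + 1) = -9 + 20*(1 + H) = -9 + (20 + 20*H) = 11 + 20*H)
(2626100 + sqrt(-38438 + 1265235)) + n(-1169) = (2626100 + sqrt(-38438 + 1265235)) + (11 + 20*(-1169)) = (2626100 + sqrt(1226797)) + (11 - 23380) = (2626100 + sqrt(1226797)) - 23369 = 2602731 + sqrt(1226797)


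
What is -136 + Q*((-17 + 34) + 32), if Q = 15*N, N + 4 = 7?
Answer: 2069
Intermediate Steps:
N = 3 (N = -4 + 7 = 3)
Q = 45 (Q = 15*3 = 45)
-136 + Q*((-17 + 34) + 32) = -136 + 45*((-17 + 34) + 32) = -136 + 45*(17 + 32) = -136 + 45*49 = -136 + 2205 = 2069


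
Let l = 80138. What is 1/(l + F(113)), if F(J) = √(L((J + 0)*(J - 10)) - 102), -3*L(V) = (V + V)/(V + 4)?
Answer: 1399570101/112158750546956 - 3*I*√3479351429/112158750546956 ≈ 1.2478e-5 - 1.5777e-9*I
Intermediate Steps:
L(V) = -2*V/(3*(4 + V)) (L(V) = -(V + V)/(3*(V + 4)) = -2*V/(3*(4 + V)))
F(J) = √(-102 - 2*J*(-10 + J)/(12 + 3*J*(-10 + J))) (F(J) = √(-2*(J + 0)*(J - 10)/(12 + 3*((J + 0)*(J - 10))) - 102) = √(-2*J*(-10 + J)/(12 + 3*(J*(-10 + J))) - 102) = √(-2*J*(-10 + J)/(12 + 3*J*(-10 + J)) - 102) = √(-102 - 2*J*(-10 + J)/(12 + 3*J*(-10 + J))))
1/(l + F(113)) = 1/(80138 + 2*√3*√(-(306 + 77*113*(-10 + 113))/(4 + 113*(-10 + 113)))/3) = 1/(80138 + 2*√3*√(-(306 + 77*113*103)/(4 + 113*103))/3) = 1/(80138 + 2*√3*√(-(306 + 896203)/(4 + 11639))/3) = 1/(80138 + 2*√3*√(-1*896509/11643)/3) = 1/(80138 + 2*√3*√(-1*1/11643*896509)/3) = 1/(80138 + 2*√3*√(-896509/11643)/3) = 1/(80138 + 2*√3*(I*√10438054287/11643)/3) = 1/(80138 + 2*I*√3479351429/11643)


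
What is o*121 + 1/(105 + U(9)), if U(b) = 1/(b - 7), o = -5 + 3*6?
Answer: 331905/211 ≈ 1573.0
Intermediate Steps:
o = 13 (o = -5 + 18 = 13)
U(b) = 1/(-7 + b)
o*121 + 1/(105 + U(9)) = 13*121 + 1/(105 + 1/(-7 + 9)) = 1573 + 1/(105 + 1/2) = 1573 + 1/(105 + ½) = 1573 + 1/(211/2) = 1573 + 2/211 = 331905/211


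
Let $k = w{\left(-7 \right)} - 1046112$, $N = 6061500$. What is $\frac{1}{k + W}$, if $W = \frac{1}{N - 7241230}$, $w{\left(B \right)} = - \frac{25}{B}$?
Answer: $- \frac{8258110}{8638878475077} \approx -9.5592 \cdot 10^{-7}$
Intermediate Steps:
$k = - \frac{7322759}{7}$ ($k = - \frac{25}{-7} - 1046112 = \left(-25\right) \left(- \frac{1}{7}\right) - 1046112 = \frac{25}{7} - 1046112 = - \frac{7322759}{7} \approx -1.0461 \cdot 10^{6}$)
$W = - \frac{1}{1179730}$ ($W = \frac{1}{6061500 - 7241230} = \frac{1}{-1179730} = - \frac{1}{1179730} \approx -8.4765 \cdot 10^{-7}$)
$\frac{1}{k + W} = \frac{1}{- \frac{7322759}{7} - \frac{1}{1179730}} = \frac{1}{- \frac{8638878475077}{8258110}} = - \frac{8258110}{8638878475077}$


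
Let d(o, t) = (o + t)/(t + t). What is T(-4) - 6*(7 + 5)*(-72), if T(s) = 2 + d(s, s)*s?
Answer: 5182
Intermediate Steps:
d(o, t) = (o + t)/(2*t) (d(o, t) = (o + t)/((2*t)) = (o + t)*(1/(2*t)) = (o + t)/(2*t))
T(s) = 2 + s (T(s) = 2 + ((s + s)/(2*s))*s = 2 + ((2*s)/(2*s))*s = 2 + 1*s = 2 + s)
T(-4) - 6*(7 + 5)*(-72) = (2 - 4) - 6*(7 + 5)*(-72) = -2 - 6*12*(-72) = -2 - 72*(-72) = -2 + 5184 = 5182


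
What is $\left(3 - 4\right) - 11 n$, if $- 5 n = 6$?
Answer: $\frac{61}{5} \approx 12.2$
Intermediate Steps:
$n = - \frac{6}{5}$ ($n = \left(- \frac{1}{5}\right) 6 = - \frac{6}{5} \approx -1.2$)
$\left(3 - 4\right) - 11 n = \left(3 - 4\right) - - \frac{66}{5} = -1 + \frac{66}{5} = \frac{61}{5}$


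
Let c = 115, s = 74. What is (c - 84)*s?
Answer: 2294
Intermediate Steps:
(c - 84)*s = (115 - 84)*74 = 31*74 = 2294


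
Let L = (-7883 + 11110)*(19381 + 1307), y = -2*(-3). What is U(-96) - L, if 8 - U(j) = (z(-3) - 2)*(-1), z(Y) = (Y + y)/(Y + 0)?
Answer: -66760171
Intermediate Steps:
y = 6
z(Y) = (6 + Y)/Y (z(Y) = (Y + 6)/(Y + 0) = (6 + Y)/Y)
L = 66760176 (L = 3227*20688 = 66760176)
U(j) = 5 (U(j) = 8 - ((6 - 3)/(-3) - 2)*(-1) = 8 - (-1/3*3 - 2)*(-1) = 8 - (-1 - 2)*(-1) = 8 - (-3)*(-1) = 8 - 1*3 = 8 - 3 = 5)
U(-96) - L = 5 - 1*66760176 = 5 - 66760176 = -66760171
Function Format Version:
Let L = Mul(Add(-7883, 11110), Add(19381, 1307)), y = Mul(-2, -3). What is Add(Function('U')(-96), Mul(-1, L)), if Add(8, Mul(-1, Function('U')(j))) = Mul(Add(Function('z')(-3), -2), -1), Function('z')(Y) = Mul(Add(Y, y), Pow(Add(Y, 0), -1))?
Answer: -66760171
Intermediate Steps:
y = 6
Function('z')(Y) = Mul(Pow(Y, -1), Add(6, Y)) (Function('z')(Y) = Mul(Add(Y, 6), Pow(Add(Y, 0), -1)) = Mul(Add(6, Y), Pow(Y, -1)) = Mul(Pow(Y, -1), Add(6, Y)))
L = 66760176 (L = Mul(3227, 20688) = 66760176)
Function('U')(j) = 5 (Function('U')(j) = Add(8, Mul(-1, Mul(Add(Mul(Pow(-3, -1), Add(6, -3)), -2), -1))) = Add(8, Mul(-1, Mul(Add(Mul(Rational(-1, 3), 3), -2), -1))) = Add(8, Mul(-1, Mul(Add(-1, -2), -1))) = Add(8, Mul(-1, Mul(-3, -1))) = Add(8, Mul(-1, 3)) = Add(8, -3) = 5)
Add(Function('U')(-96), Mul(-1, L)) = Add(5, Mul(-1, 66760176)) = Add(5, -66760176) = -66760171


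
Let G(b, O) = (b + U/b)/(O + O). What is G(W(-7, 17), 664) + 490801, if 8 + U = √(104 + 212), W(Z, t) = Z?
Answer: 4562486055/9296 - √79/4648 ≈ 4.9080e+5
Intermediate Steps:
U = -8 + 2*√79 (U = -8 + √(104 + 212) = -8 + √316 = -8 + 2*√79 ≈ 9.7764)
G(b, O) = (b + (-8 + 2*√79)/b)/(2*O) (G(b, O) = (b + (-8 + 2*√79)/b)/(O + O) = (b + (-8 + 2*√79)/b)/((2*O)) = (b + (-8 + 2*√79)/b)*(1/(2*O)) = (b + (-8 + 2*√79)/b)/(2*O))
G(W(-7, 17), 664) + 490801 = (-4 + √79 + (½)*(-7)²)/(664*(-7)) + 490801 = (1/664)*(-⅐)*(-4 + √79 + (½)*49) + 490801 = (1/664)*(-⅐)*(-4 + √79 + 49/2) + 490801 = (1/664)*(-⅐)*(41/2 + √79) + 490801 = (-41/9296 - √79/4648) + 490801 = 4562486055/9296 - √79/4648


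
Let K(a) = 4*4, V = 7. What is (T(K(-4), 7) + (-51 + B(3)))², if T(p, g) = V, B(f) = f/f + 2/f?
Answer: 16129/9 ≈ 1792.1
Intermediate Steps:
B(f) = 1 + 2/f
K(a) = 16
T(p, g) = 7
(T(K(-4), 7) + (-51 + B(3)))² = (7 + (-51 + (2 + 3)/3))² = (7 + (-51 + (⅓)*5))² = (7 + (-51 + 5/3))² = (7 - 148/3)² = (-127/3)² = 16129/9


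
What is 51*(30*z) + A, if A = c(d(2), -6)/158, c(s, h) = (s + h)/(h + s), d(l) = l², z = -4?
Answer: -966959/158 ≈ -6120.0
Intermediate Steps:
c(s, h) = 1 (c(s, h) = (h + s)/(h + s) = 1)
A = 1/158 ≈ 0.0063291
51*(30*z) + A = 51*(30*(-4)) + 1/158 = 51*(-120) + 1/158 = -6120 + 1/158 = -966959/158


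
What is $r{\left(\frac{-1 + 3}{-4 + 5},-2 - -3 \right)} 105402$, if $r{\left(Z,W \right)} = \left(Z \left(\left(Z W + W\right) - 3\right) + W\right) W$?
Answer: $105402$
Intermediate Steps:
$r{\left(Z,W \right)} = W \left(W + Z \left(-3 + W + W Z\right)\right)$ ($r{\left(Z,W \right)} = \left(Z \left(\left(W Z + W\right) - 3\right) + W\right) W = \left(Z \left(\left(W + W Z\right) - 3\right) + W\right) W = \left(Z \left(-3 + W + W Z\right) + W\right) W = \left(W + Z \left(-3 + W + W Z\right)\right) W = W \left(W + Z \left(-3 + W + W Z\right)\right)$)
$r{\left(\frac{-1 + 3}{-4 + 5},-2 - -3 \right)} 105402 = \left(-2 - -3\right) \left(\left(-2 - -3\right) - 3 \frac{-1 + 3}{-4 + 5} + \left(-2 - -3\right) \frac{-1 + 3}{-4 + 5} + \left(-2 - -3\right) \left(\frac{-1 + 3}{-4 + 5}\right)^{2}\right) 105402 = \left(-2 + 3\right) \left(\left(-2 + 3\right) - 3 \cdot \frac{2}{1} + \left(-2 + 3\right) \frac{2}{1} + \left(-2 + 3\right) \left(\frac{2}{1}\right)^{2}\right) 105402 = 1 \left(1 - 3 \cdot 2 \cdot 1 + 1 \cdot 2 \cdot 1 + 1 \left(2 \cdot 1\right)^{2}\right) 105402 = 1 \left(1 - 6 + 1 \cdot 2 + 1 \cdot 2^{2}\right) 105402 = 1 \left(1 - 6 + 2 + 1 \cdot 4\right) 105402 = 1 \left(1 - 6 + 2 + 4\right) 105402 = 1 \cdot 1 \cdot 105402 = 1 \cdot 105402 = 105402$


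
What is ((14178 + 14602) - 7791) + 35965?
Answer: 56954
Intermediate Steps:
((14178 + 14602) - 7791) + 35965 = (28780 - 7791) + 35965 = 20989 + 35965 = 56954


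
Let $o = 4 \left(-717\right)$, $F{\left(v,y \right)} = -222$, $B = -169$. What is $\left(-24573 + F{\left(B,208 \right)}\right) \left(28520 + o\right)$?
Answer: $-636041340$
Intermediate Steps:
$o = -2868$
$\left(-24573 + F{\left(B,208 \right)}\right) \left(28520 + o\right) = \left(-24573 - 222\right) \left(28520 - 2868\right) = \left(-24795\right) 25652 = -636041340$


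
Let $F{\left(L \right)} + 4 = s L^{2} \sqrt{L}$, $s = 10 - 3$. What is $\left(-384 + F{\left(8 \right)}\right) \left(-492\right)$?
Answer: $190896 - 440832 \sqrt{2} \approx -4.3253 \cdot 10^{5}$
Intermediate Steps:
$s = 7$ ($s = 10 - 3 = 7$)
$F{\left(L \right)} = -4 + 7 L^{\frac{5}{2}}$ ($F{\left(L \right)} = -4 + 7 L^{2} \sqrt{L} = -4 + 7 L^{\frac{5}{2}}$)
$\left(-384 + F{\left(8 \right)}\right) \left(-492\right) = \left(-384 - \left(4 - 7 \cdot 8^{\frac{5}{2}}\right)\right) \left(-492\right) = \left(-384 - \left(4 - 7 \cdot 128 \sqrt{2}\right)\right) \left(-492\right) = \left(-384 - \left(4 - 896 \sqrt{2}\right)\right) \left(-492\right) = \left(-388 + 896 \sqrt{2}\right) \left(-492\right) = 190896 - 440832 \sqrt{2}$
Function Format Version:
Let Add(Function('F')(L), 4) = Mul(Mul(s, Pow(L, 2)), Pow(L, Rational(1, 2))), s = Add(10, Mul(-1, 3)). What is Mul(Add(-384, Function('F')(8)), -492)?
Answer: Add(190896, Mul(-440832, Pow(2, Rational(1, 2)))) ≈ -4.3253e+5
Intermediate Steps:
s = 7 (s = Add(10, -3) = 7)
Function('F')(L) = Add(-4, Mul(7, Pow(L, Rational(5, 2)))) (Function('F')(L) = Add(-4, Mul(Mul(7, Pow(L, 2)), Pow(L, Rational(1, 2)))) = Add(-4, Mul(7, Pow(L, Rational(5, 2)))))
Mul(Add(-384, Function('F')(8)), -492) = Mul(Add(-384, Add(-4, Mul(7, Pow(8, Rational(5, 2))))), -492) = Mul(Add(-384, Add(-4, Mul(7, Mul(128, Pow(2, Rational(1, 2)))))), -492) = Mul(Add(-384, Add(-4, Mul(896, Pow(2, Rational(1, 2))))), -492) = Mul(Add(-388, Mul(896, Pow(2, Rational(1, 2)))), -492) = Add(190896, Mul(-440832, Pow(2, Rational(1, 2))))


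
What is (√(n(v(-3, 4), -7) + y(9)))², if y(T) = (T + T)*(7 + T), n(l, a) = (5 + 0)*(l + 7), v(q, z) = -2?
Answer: 313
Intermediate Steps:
n(l, a) = 35 + 5*l (n(l, a) = 5*(7 + l) = 35 + 5*l)
y(T) = 2*T*(7 + T) (y(T) = (2*T)*(7 + T) = 2*T*(7 + T))
(√(n(v(-3, 4), -7) + y(9)))² = (√((35 + 5*(-2)) + 2*9*(7 + 9)))² = (√((35 - 10) + 2*9*16))² = (√(25 + 288))² = (√313)² = 313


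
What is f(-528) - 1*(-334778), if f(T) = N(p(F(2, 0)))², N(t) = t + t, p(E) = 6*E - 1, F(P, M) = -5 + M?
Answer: 338622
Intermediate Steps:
p(E) = -1 + 6*E
N(t) = 2*t
f(T) = 3844 (f(T) = (2*(-1 + 6*(-5 + 0)))² = (2*(-1 + 6*(-5)))² = (2*(-1 - 30))² = (2*(-31))² = (-62)² = 3844)
f(-528) - 1*(-334778) = 3844 - 1*(-334778) = 3844 + 334778 = 338622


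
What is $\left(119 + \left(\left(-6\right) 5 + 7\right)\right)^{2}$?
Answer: $9216$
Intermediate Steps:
$\left(119 + \left(\left(-6\right) 5 + 7\right)\right)^{2} = \left(119 + \left(-30 + 7\right)\right)^{2} = \left(119 - 23\right)^{2} = 96^{2} = 9216$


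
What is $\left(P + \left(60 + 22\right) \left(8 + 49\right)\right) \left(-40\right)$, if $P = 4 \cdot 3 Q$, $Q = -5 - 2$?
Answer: $-183600$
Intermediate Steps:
$Q = -7$ ($Q = -5 - 2 = -7$)
$P = -84$ ($P = 4 \cdot 3 \left(-7\right) = 12 \left(-7\right) = -84$)
$\left(P + \left(60 + 22\right) \left(8 + 49\right)\right) \left(-40\right) = \left(-84 + \left(60 + 22\right) \left(8 + 49\right)\right) \left(-40\right) = \left(-84 + 82 \cdot 57\right) \left(-40\right) = \left(-84 + 4674\right) \left(-40\right) = 4590 \left(-40\right) = -183600$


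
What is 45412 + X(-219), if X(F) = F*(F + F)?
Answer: 141334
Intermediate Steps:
X(F) = 2*F**2 (X(F) = F*(2*F) = 2*F**2)
45412 + X(-219) = 45412 + 2*(-219)**2 = 45412 + 2*47961 = 45412 + 95922 = 141334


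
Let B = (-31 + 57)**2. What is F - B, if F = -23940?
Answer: -24616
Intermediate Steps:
B = 676 (B = 26**2 = 676)
F - B = -23940 - 1*676 = -23940 - 676 = -24616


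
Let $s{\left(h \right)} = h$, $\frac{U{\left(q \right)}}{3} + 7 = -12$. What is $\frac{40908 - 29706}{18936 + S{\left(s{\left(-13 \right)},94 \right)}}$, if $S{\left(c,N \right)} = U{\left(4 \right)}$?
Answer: $\frac{3734}{6293} \approx 0.59336$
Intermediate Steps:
$U{\left(q \right)} = -57$ ($U{\left(q \right)} = -21 + 3 \left(-12\right) = -21 - 36 = -57$)
$S{\left(c,N \right)} = -57$
$\frac{40908 - 29706}{18936 + S{\left(s{\left(-13 \right)},94 \right)}} = \frac{40908 - 29706}{18936 - 57} = \frac{11202}{18879} = 11202 \cdot \frac{1}{18879} = \frac{3734}{6293}$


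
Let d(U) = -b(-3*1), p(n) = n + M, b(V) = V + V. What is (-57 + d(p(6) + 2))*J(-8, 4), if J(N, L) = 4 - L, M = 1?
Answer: 0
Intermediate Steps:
b(V) = 2*V
p(n) = 1 + n (p(n) = n + 1 = 1 + n)
d(U) = 6 (d(U) = -2*(-3*1) = -2*(-3) = -1*(-6) = 6)
(-57 + d(p(6) + 2))*J(-8, 4) = (-57 + 6)*(4 - 1*4) = -51*(4 - 4) = -51*0 = 0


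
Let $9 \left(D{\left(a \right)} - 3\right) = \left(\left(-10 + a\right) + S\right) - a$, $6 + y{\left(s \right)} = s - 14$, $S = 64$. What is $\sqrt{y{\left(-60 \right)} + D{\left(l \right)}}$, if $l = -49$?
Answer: $i \sqrt{71} \approx 8.4261 i$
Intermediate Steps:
$y{\left(s \right)} = -20 + s$ ($y{\left(s \right)} = -6 + \left(s - 14\right) = -6 + \left(-14 + s\right) = -20 + s$)
$D{\left(a \right)} = 9$ ($D{\left(a \right)} = 3 + \frac{\left(\left(-10 + a\right) + 64\right) - a}{9} = 3 + \frac{\left(54 + a\right) - a}{9} = 3 + \frac{1}{9} \cdot 54 = 3 + 6 = 9$)
$\sqrt{y{\left(-60 \right)} + D{\left(l \right)}} = \sqrt{\left(-20 - 60\right) + 9} = \sqrt{-80 + 9} = \sqrt{-71} = i \sqrt{71}$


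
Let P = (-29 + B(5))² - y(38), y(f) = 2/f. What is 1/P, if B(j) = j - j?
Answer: 19/15978 ≈ 0.0011891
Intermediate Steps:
B(j) = 0
P = 15978/19 (P = (-29 + 0)² - 2/38 = (-29)² - 2/38 = 841 - 1*1/19 = 841 - 1/19 = 15978/19 ≈ 840.95)
1/P = 1/(15978/19) = 19/15978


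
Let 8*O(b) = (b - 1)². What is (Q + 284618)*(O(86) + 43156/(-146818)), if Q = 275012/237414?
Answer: 2239217389819035404/8714162163 ≈ 2.5696e+8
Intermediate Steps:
Q = 137506/118707 (Q = 275012*(1/237414) = 137506/118707 ≈ 1.1584)
O(b) = (-1 + b)²/8 (O(b) = (b - 1)²/8 = (-1 + b)²/8)
(Q + 284618)*(O(86) + 43156/(-146818)) = (137506/118707 + 284618)*((-1 + 86)²/8 + 43156/(-146818)) = 33786286432*((⅛)*85² + 43156*(-1/146818))/118707 = 33786286432*((⅛)*7225 - 21578/73409)/118707 = 33786286432*(7225/8 - 21578/73409)/118707 = (33786286432/118707)*(530207401/587272) = 2239217389819035404/8714162163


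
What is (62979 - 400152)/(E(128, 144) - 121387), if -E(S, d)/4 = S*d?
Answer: 337173/195115 ≈ 1.7281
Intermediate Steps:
E(S, d) = -4*S*d
(62979 - 400152)/(E(128, 144) - 121387) = (62979 - 400152)/(-4*128*144 - 121387) = -337173/(-73728 - 121387) = -337173/(-195115) = -337173*(-1/195115) = 337173/195115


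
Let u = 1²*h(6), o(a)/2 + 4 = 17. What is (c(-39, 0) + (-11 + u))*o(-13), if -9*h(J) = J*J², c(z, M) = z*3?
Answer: -3952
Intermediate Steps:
o(a) = 26 (o(a) = -8 + 2*17 = -8 + 34 = 26)
c(z, M) = 3*z
h(J) = -J³/9 (h(J) = -J*J²/9 = -J³/9)
u = -24 (u = 1²*(-⅑*6³) = 1*(-⅑*216) = 1*(-24) = -24)
(c(-39, 0) + (-11 + u))*o(-13) = (3*(-39) + (-11 - 24))*26 = (-117 - 35)*26 = -152*26 = -3952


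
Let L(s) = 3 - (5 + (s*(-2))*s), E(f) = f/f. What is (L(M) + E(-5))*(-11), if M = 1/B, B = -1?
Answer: -11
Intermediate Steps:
E(f) = 1
M = -1 (M = 1/(-1) = -1)
L(s) = -2 + 2*s² (L(s) = 3 - (5 + (-2*s)*s) = 3 - (5 - 2*s²) = 3 + (-5 + 2*s²) = -2 + 2*s²)
(L(M) + E(-5))*(-11) = ((-2 + 2*(-1)²) + 1)*(-11) = ((-2 + 2*1) + 1)*(-11) = ((-2 + 2) + 1)*(-11) = (0 + 1)*(-11) = 1*(-11) = -11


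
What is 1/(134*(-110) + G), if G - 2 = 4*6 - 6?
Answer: -1/14720 ≈ -6.7935e-5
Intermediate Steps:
G = 20 (G = 2 + (4*6 - 6) = 2 + (24 - 6) = 2 + 18 = 20)
1/(134*(-110) + G) = 1/(134*(-110) + 20) = 1/(-14740 + 20) = 1/(-14720) = -1/14720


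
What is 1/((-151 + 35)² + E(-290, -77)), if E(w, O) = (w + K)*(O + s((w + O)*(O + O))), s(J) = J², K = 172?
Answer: -1/376925527690 ≈ -2.6530e-12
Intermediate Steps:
E(w, O) = (172 + w)*(O + 4*O²*(O + w)²) (E(w, O) = (w + 172)*(O + ((w + O)*(O + O))²) = (172 + w)*(O + ((O + w)*(2*O))²) = (172 + w)*(O + (2*O*(O + w))²) = (172 + w)*(O + 4*O²*(O + w)²))
1/((-151 + 35)² + E(-290, -77)) = 1/((-151 + 35)² - 77*(172 - 290 + 688*(-77)*(-77 - 290)² + 4*(-77)*(-290)*(-77 - 290)²)) = 1/((-116)² - 77*(172 - 290 + 688*(-77)*(-367)² + 4*(-77)*(-290)*(-367)²)) = 1/(13456 - 77*(172 - 290 + 688*(-77)*134689 + 4*(-77)*(-290)*134689)) = 1/(13456 - 77*(172 - 290 - 7135284464 + 12030421480)) = 1/(13456 - 77*4895136898) = 1/(13456 - 376925541146) = 1/(-376925527690) = -1/376925527690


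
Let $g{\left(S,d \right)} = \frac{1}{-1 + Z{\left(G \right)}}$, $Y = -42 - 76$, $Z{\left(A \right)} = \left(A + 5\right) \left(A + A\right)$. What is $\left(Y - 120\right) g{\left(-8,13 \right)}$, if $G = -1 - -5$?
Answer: $- \frac{238}{71} \approx -3.3521$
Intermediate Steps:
$G = 4$ ($G = -1 + 5 = 4$)
$Z{\left(A \right)} = 2 A \left(5 + A\right)$ ($Z{\left(A \right)} = \left(5 + A\right) 2 A = 2 A \left(5 + A\right)$)
$Y = -118$
$g{\left(S,d \right)} = \frac{1}{71}$ ($g{\left(S,d \right)} = \frac{1}{-1 + 2 \cdot 4 \left(5 + 4\right)} = \frac{1}{-1 + 2 \cdot 4 \cdot 9} = \frac{1}{-1 + 72} = \frac{1}{71}$)
$\left(Y - 120\right) g{\left(-8,13 \right)} = \left(-118 - 120\right) \frac{1}{71} = \left(-238\right) \frac{1}{71} = - \frac{238}{71}$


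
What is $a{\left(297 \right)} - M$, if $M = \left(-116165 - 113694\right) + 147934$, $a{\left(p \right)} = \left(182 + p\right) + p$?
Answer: $82701$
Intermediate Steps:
$a{\left(p \right)} = 182 + 2 p$
$M = -81925$ ($M = -229859 + 147934 = -81925$)
$a{\left(297 \right)} - M = \left(182 + 2 \cdot 297\right) - -81925 = \left(182 + 594\right) + 81925 = 776 + 81925 = 82701$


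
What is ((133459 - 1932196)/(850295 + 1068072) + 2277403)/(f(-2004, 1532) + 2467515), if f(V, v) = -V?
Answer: 4368892962164/4737443755473 ≈ 0.92220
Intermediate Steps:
((133459 - 1932196)/(850295 + 1068072) + 2277403)/(f(-2004, 1532) + 2467515) = ((133459 - 1932196)/(850295 + 1068072) + 2277403)/(-1*(-2004) + 2467515) = (-1798737/1918367 + 2277403)/(2004 + 2467515) = (-1798737*1/1918367 + 2277403)/2469519 = (-1798737/1918367 + 2277403)*(1/2469519) = (4368892962164/1918367)*(1/2469519) = 4368892962164/4737443755473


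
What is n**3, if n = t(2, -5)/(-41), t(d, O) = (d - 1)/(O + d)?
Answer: 1/1860867 ≈ 5.3738e-7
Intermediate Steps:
t(d, O) = (-1 + d)/(O + d)
n = 1/123 (n = ((-1 + 2)/(-5 + 2))/(-41) = (1/(-3))*(-1/41) = -1/3*1*(-1/41) = -1/3*(-1/41) = 1/123 ≈ 0.0081301)
n**3 = (1/123)**3 = 1/1860867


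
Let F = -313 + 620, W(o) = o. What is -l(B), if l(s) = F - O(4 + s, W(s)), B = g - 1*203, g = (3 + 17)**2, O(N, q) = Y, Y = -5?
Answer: -312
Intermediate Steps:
O(N, q) = -5
F = 307
g = 400 (g = 20**2 = 400)
B = 197 (B = 400 - 1*203 = 400 - 203 = 197)
l(s) = 312 (l(s) = 307 - 1*(-5) = 307 + 5 = 312)
-l(B) = -1*312 = -312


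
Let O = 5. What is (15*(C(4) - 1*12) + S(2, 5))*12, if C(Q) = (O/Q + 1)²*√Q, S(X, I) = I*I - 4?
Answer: -171/2 ≈ -85.500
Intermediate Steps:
S(X, I) = -4 + I² (S(X, I) = I² - 4 = -4 + I²)
C(Q) = √Q*(1 + 5/Q)² (C(Q) = (5/Q + 1)²*√Q = (1 + 5/Q)²*√Q = √Q*(1 + 5/Q)²)
(15*(C(4) - 1*12) + S(2, 5))*12 = (15*((5 + 4)²/4^(3/2) - 1*12) + (-4 + 5²))*12 = (15*((⅛)*9² - 12) + (-4 + 25))*12 = (15*((⅛)*81 - 12) + 21)*12 = (15*(81/8 - 12) + 21)*12 = (15*(-15/8) + 21)*12 = (-225/8 + 21)*12 = -57/8*12 = -171/2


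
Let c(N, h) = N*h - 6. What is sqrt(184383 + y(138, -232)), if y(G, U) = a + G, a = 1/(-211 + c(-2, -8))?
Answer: 4*sqrt(465927045)/201 ≈ 429.56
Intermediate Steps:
c(N, h) = -6 + N*h
a = -1/201 (a = 1/(-211 + (-6 - 2*(-8))) = 1/(-211 + (-6 + 16)) = 1/(-211 + 10) = 1/(-201) = -1/201 ≈ -0.0049751)
y(G, U) = -1/201 + G
sqrt(184383 + y(138, -232)) = sqrt(184383 + (-1/201 + 138)) = sqrt(184383 + 27737/201) = sqrt(37088720/201) = 4*sqrt(465927045)/201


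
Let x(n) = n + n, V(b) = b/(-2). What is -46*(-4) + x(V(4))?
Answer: 180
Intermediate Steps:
V(b) = -b/2 (V(b) = b*(-½) = -b/2)
x(n) = 2*n
-46*(-4) + x(V(4)) = -46*(-4) + 2*(-½*4) = 184 + 2*(-2) = 184 - 4 = 180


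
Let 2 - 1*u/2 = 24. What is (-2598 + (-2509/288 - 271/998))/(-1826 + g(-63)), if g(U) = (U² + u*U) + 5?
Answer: -374654791/707063040 ≈ -0.52987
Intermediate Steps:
u = -44 (u = 4 - 2*24 = 4 - 48 = -44)
g(U) = 5 + U² - 44*U (g(U) = (U² - 44*U) + 5 = 5 + U² - 44*U)
(-2598 + (-2509/288 - 271/998))/(-1826 + g(-63)) = (-2598 + (-2509/288 - 271/998))/(-1826 + (5 + (-63)² - 44*(-63))) = (-2598 + (-2509*1/288 - 271*1/998))/(-1826 + (5 + 3969 + 2772)) = (-2598 + (-2509/288 - 271/998))/(-1826 + 6746) = (-2598 - 1291015/143712)/4920 = -374654791/143712*1/4920 = -374654791/707063040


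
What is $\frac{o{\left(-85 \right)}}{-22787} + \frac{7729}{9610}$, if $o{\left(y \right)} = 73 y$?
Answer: $\frac{235750773}{218983070} \approx 1.0766$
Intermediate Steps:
$\frac{o{\left(-85 \right)}}{-22787} + \frac{7729}{9610} = \frac{73 \left(-85\right)}{-22787} + \frac{7729}{9610} = \left(-6205\right) \left(- \frac{1}{22787}\right) + 7729 \cdot \frac{1}{9610} = \frac{6205}{22787} + \frac{7729}{9610} = \frac{235750773}{218983070}$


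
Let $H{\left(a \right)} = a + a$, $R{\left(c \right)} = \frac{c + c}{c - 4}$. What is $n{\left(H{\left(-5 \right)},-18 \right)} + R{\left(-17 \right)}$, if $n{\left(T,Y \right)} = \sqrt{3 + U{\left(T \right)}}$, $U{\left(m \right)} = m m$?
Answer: $\frac{34}{21} + \sqrt{103} \approx 11.768$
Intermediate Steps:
$R{\left(c \right)} = \frac{2 c}{-4 + c}$
$U{\left(m \right)} = m^{2}$
$H{\left(a \right)} = 2 a$
$n{\left(T,Y \right)} = \sqrt{3 + T^{2}}$
$n{\left(H{\left(-5 \right)},-18 \right)} + R{\left(-17 \right)} = \sqrt{3 + \left(2 \left(-5\right)\right)^{2}} + 2 \left(-17\right) \frac{1}{-4 - 17} = \sqrt{3 + \left(-10\right)^{2}} + 2 \left(-17\right) \frac{1}{-21} = \sqrt{3 + 100} + 2 \left(-17\right) \left(- \frac{1}{21}\right) = \sqrt{103} + \frac{34}{21} = \frac{34}{21} + \sqrt{103}$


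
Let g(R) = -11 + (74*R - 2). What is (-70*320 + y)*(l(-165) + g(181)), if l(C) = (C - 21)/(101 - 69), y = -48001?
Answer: -15066025203/16 ≈ -9.4163e+8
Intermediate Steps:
l(C) = -21/32 + C/32 (l(C) = (-21 + C)/32 = (-21 + C)*(1/32) = -21/32 + C/32)
g(R) = -13 + 74*R (g(R) = -11 + (-2 + 74*R) = -13 + 74*R)
(-70*320 + y)*(l(-165) + g(181)) = (-70*320 - 48001)*((-21/32 + (1/32)*(-165)) + (-13 + 74*181)) = (-22400 - 48001)*((-21/32 - 165/32) + (-13 + 13394)) = -70401*(-93/16 + 13381) = -70401*214003/16 = -15066025203/16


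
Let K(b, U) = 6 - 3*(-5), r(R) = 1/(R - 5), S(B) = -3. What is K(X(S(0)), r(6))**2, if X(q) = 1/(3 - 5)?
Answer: 441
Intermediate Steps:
r(R) = 1/(-5 + R)
X(q) = -1/2 (X(q) = 1/(-2) = -1/2)
K(b, U) = 21 (K(b, U) = 6 + 15 = 21)
K(X(S(0)), r(6))**2 = 21**2 = 441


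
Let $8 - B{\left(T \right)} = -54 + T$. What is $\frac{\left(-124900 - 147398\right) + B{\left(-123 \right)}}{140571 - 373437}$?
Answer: $\frac{272113}{232866} \approx 1.1685$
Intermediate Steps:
$B{\left(T \right)} = 62 - T$ ($B{\left(T \right)} = 8 - \left(-54 + T\right) = 62 - T$)
$\frac{\left(-124900 - 147398\right) + B{\left(-123 \right)}}{140571 - 373437} = \frac{\left(-124900 - 147398\right) + \left(62 - -123\right)}{140571 - 373437} = \frac{-272298 + \left(62 + 123\right)}{-232866} = \left(-272298 + 185\right) \left(- \frac{1}{232866}\right) = \left(-272113\right) \left(- \frac{1}{232866}\right) = \frac{272113}{232866}$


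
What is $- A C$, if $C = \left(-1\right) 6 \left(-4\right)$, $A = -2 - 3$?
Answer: $120$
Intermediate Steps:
$A = -5$ ($A = -2 - 3 = -5$)
$C = 24$ ($C = \left(-6\right) \left(-4\right) = 24$)
$- A C = \left(-1\right) \left(-5\right) 24 = 5 \cdot 24 = 120$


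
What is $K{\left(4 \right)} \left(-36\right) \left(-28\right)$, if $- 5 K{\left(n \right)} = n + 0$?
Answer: $- \frac{4032}{5} \approx -806.4$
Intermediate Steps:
$K{\left(n \right)} = - \frac{n}{5}$ ($K{\left(n \right)} = - \frac{n + 0}{5} = - \frac{n}{5}$)
$K{\left(4 \right)} \left(-36\right) \left(-28\right) = \left(- \frac{1}{5}\right) 4 \left(-36\right) \left(-28\right) = \left(- \frac{4}{5}\right) \left(-36\right) \left(-28\right) = \frac{144}{5} \left(-28\right) = - \frac{4032}{5}$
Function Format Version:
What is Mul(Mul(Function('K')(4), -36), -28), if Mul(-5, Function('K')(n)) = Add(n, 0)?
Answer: Rational(-4032, 5) ≈ -806.40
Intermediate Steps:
Function('K')(n) = Mul(Rational(-1, 5), n) (Function('K')(n) = Mul(Rational(-1, 5), Add(n, 0)) = Mul(Rational(-1, 5), n))
Mul(Mul(Function('K')(4), -36), -28) = Mul(Mul(Mul(Rational(-1, 5), 4), -36), -28) = Mul(Mul(Rational(-4, 5), -36), -28) = Mul(Rational(144, 5), -28) = Rational(-4032, 5)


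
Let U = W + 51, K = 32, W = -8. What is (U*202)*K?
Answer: 277952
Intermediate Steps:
U = 43 (U = -8 + 51 = 43)
(U*202)*K = (43*202)*32 = 8686*32 = 277952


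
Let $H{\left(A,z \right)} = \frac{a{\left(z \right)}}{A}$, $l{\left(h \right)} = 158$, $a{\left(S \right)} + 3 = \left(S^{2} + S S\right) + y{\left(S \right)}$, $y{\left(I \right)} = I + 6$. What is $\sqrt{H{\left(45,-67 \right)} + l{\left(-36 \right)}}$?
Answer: $\frac{2 \sqrt{20030}}{15} \approx 18.87$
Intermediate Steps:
$y{\left(I \right)} = 6 + I$
$a{\left(S \right)} = 3 + S + 2 S^{2}$ ($a{\left(S \right)} = -3 + \left(\left(S^{2} + S S\right) + \left(6 + S\right)\right) = -3 + \left(\left(S^{2} + S^{2}\right) + \left(6 + S\right)\right) = -3 + \left(2 S^{2} + \left(6 + S\right)\right) = -3 + \left(6 + S + 2 S^{2}\right) = 3 + S + 2 S^{2}$)
$H{\left(A,z \right)} = \frac{3 + z + 2 z^{2}}{A}$
$\sqrt{H{\left(45,-67 \right)} + l{\left(-36 \right)}} = \sqrt{\frac{3 - 67 + 2 \left(-67\right)^{2}}{45} + 158} = \sqrt{\frac{3 - 67 + 2 \cdot 4489}{45} + 158} = \sqrt{\frac{3 - 67 + 8978}{45} + 158} = \sqrt{\frac{1}{45} \cdot 8914 + 158} = \sqrt{\frac{8914}{45} + 158} = \sqrt{\frac{16024}{45}} = \frac{2 \sqrt{20030}}{15}$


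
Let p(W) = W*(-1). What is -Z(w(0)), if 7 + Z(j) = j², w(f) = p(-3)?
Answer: -2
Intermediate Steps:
p(W) = -W
w(f) = 3 (w(f) = -1*(-3) = 3)
Z(j) = -7 + j²
-Z(w(0)) = -(-7 + 3²) = -(-7 + 9) = -1*2 = -2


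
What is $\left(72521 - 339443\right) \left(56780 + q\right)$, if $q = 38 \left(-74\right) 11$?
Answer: $-6899399856$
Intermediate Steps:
$q = -30932$ ($q = \left(-2812\right) 11 = -30932$)
$\left(72521 - 339443\right) \left(56780 + q\right) = \left(72521 - 339443\right) \left(56780 - 30932\right) = \left(-266922\right) 25848 = -6899399856$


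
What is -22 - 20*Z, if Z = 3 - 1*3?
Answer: -22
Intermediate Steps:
Z = 0 (Z = 3 - 3 = 0)
-22 - 20*Z = -22 - 20*0 = -22 + 0 = -22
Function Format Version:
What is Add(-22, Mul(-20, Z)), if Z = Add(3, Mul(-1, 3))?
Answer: -22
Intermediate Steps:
Z = 0 (Z = Add(3, -3) = 0)
Add(-22, Mul(-20, Z)) = Add(-22, Mul(-20, 0)) = Add(-22, 0) = -22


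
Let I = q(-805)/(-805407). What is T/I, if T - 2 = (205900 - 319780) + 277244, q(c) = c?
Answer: 18796588566/115 ≈ 1.6345e+8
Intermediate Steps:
I = 805/805407 (I = -805/(-805407) = -805*(-1/805407) = 805/805407 ≈ 0.00099950)
T = 163366 (T = 2 + ((205900 - 319780) + 277244) = 2 + (-113880 + 277244) = 2 + 163364 = 163366)
T/I = 163366/(805/805407) = 163366*(805407/805) = 18796588566/115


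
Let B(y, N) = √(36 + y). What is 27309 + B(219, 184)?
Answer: 27309 + √255 ≈ 27325.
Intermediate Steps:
27309 + B(219, 184) = 27309 + √(36 + 219) = 27309 + √255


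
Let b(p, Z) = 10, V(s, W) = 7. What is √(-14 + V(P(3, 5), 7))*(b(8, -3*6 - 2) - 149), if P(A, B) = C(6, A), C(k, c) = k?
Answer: -139*I*√7 ≈ -367.76*I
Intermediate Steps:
P(A, B) = 6
√(-14 + V(P(3, 5), 7))*(b(8, -3*6 - 2) - 149) = √(-14 + 7)*(10 - 149) = √(-7)*(-139) = (I*√7)*(-139) = -139*I*√7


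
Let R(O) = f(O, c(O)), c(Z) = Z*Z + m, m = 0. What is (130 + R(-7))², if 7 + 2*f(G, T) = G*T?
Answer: 2025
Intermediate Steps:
c(Z) = Z² (c(Z) = Z*Z + 0 = Z² + 0 = Z²)
f(G, T) = -7/2 + G*T/2 (f(G, T) = -7/2 + (G*T)/2 = -7/2 + G*T/2)
R(O) = -7/2 + O³/2 (R(O) = -7/2 + O*O²/2 = -7/2 + O³/2)
(130 + R(-7))² = (130 + (-7/2 + (½)*(-7)³))² = (130 + (-7/2 + (½)*(-343)))² = (130 + (-7/2 - 343/2))² = (130 - 175)² = (-45)² = 2025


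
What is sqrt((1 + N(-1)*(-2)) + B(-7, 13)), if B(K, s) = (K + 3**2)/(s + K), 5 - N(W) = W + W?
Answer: I*sqrt(114)/3 ≈ 3.559*I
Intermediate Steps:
N(W) = 5 - 2*W (N(W) = 5 - (W + W) = 5 - 2*W)
B(K, s) = (9 + K)/(K + s) (B(K, s) = (K + 9)/(K + s) = (9 + K)/(K + s))
sqrt((1 + N(-1)*(-2)) + B(-7, 13)) = sqrt((1 + (5 - 2*(-1))*(-2)) + (9 - 7)/(-7 + 13)) = sqrt((1 + (5 + 2)*(-2)) + 2/6) = sqrt((1 + 7*(-2)) + (1/6)*2) = sqrt((1 - 14) + 1/3) = sqrt(-13 + 1/3) = sqrt(-38/3) = I*sqrt(114)/3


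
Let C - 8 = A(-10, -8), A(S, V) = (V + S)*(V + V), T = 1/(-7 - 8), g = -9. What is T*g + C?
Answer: 1483/5 ≈ 296.60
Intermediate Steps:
T = -1/15 (T = 1/(-15) = -1/15 ≈ -0.066667)
A(S, V) = 2*V*(S + V) (A(S, V) = (S + V)*(2*V) = 2*V*(S + V))
C = 296 (C = 8 + 2*(-8)*(-10 - 8) = 8 + 2*(-8)*(-18) = 8 + 288 = 296)
T*g + C = -1/15*(-9) + 296 = ⅗ + 296 = 1483/5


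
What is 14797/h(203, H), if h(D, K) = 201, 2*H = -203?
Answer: 14797/201 ≈ 73.617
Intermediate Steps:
H = -203/2 (H = (½)*(-203) = -203/2 ≈ -101.50)
14797/h(203, H) = 14797/201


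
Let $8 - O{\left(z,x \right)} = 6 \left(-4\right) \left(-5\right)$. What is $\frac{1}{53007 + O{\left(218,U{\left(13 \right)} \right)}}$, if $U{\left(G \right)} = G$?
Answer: $\frac{1}{52895} \approx 1.8905 \cdot 10^{-5}$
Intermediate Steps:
$O{\left(z,x \right)} = -112$ ($O{\left(z,x \right)} = 8 - 6 \left(-4\right) \left(-5\right) = 8 - \left(-24\right) \left(-5\right) = 8 - 120 = -112$)
$\frac{1}{53007 + O{\left(218,U{\left(13 \right)} \right)}} = \frac{1}{53007 - 112} = \frac{1}{52895}$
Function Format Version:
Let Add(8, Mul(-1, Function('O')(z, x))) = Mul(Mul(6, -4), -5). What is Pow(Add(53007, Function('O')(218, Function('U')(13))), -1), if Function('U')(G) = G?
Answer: Rational(1, 52895) ≈ 1.8905e-5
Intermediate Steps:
Function('O')(z, x) = -112 (Function('O')(z, x) = Add(8, Mul(-1, Mul(Mul(6, -4), -5))) = Add(8, Mul(-1, Mul(-24, -5))) = Add(8, Mul(-1, 120)) = Add(8, -120) = -112)
Pow(Add(53007, Function('O')(218, Function('U')(13))), -1) = Pow(Add(53007, -112), -1) = Pow(52895, -1) = Rational(1, 52895)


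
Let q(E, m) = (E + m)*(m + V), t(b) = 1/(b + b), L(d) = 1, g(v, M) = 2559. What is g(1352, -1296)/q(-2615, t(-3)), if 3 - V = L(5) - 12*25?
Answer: -92124/28416401 ≈ -0.0032419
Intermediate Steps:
t(b) = 1/(2*b)
V = 302 (V = 3 - (1 - 12*25) = 3 - (1 - 300) = 3 - 1*(-299) = 3 + 299 = 302)
q(E, m) = (302 + m)*(E + m) (q(E, m) = (E + m)*(m + 302) = (E + m)*(302 + m) = (302 + m)*(E + m))
g(1352, -1296)/q(-2615, t(-3)) = 2559/(((1/2)/(-3))**2 + 302*(-2615) + 302*((1/2)/(-3)) - 2615/(2*(-3))) = 2559/(((1/2)*(-1/3))**2 - 789730 + 302*((1/2)*(-1/3)) - 2615*(-1)/(2*3)) = 2559/((-1/6)**2 - 789730 + 302*(-1/6) - 2615*(-1/6)) = 2559/(1/36 - 789730 - 151/3 + 2615/6) = 2559/(-28416401/36) = 2559*(-36/28416401) = -92124/28416401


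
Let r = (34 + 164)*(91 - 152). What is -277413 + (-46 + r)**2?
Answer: 146713963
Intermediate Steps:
r = -12078 (r = 198*(-61) = -12078)
-277413 + (-46 + r)**2 = -277413 + (-46 - 12078)**2 = -277413 + (-12124)**2 = -277413 + 146991376 = 146713963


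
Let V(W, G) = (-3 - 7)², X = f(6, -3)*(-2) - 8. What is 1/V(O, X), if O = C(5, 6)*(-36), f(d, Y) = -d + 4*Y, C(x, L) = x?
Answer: 1/100 ≈ 0.010000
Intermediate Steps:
O = -180 (O = 5*(-36) = -180)
X = 28 (X = (-1*6 + 4*(-3))*(-2) - 8 = (-6 - 12)*(-2) - 8 = -18*(-2) - 8 = 36 - 8 = 28)
V(W, G) = 100 (V(W, G) = (-10)² = 100)
1/V(O, X) = 1/100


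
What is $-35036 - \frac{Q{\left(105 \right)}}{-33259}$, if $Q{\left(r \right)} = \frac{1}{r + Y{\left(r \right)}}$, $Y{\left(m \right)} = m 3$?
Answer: $- \frac{489410176079}{13968780} \approx -35036.0$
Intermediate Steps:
$Y{\left(m \right)} = 3 m$
$Q{\left(r \right)} = \frac{1}{4 r}$ ($Q{\left(r \right)} = \frac{1}{r + 3 r} = \frac{1}{4 r}$)
$-35036 - \frac{Q{\left(105 \right)}}{-33259} = -35036 - \frac{\frac{1}{4} \cdot \frac{1}{105}}{-33259} = -35036 - \frac{1}{4} \cdot \frac{1}{105} \left(- \frac{1}{33259}\right) = -35036 - \frac{1}{420} \left(- \frac{1}{33259}\right) = -35036 - - \frac{1}{13968780} = -35036 + \frac{1}{13968780} = - \frac{489410176079}{13968780}$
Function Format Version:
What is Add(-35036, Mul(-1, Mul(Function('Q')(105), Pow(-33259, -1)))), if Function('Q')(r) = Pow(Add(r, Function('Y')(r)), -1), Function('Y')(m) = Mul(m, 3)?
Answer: Rational(-489410176079, 13968780) ≈ -35036.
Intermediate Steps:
Function('Y')(m) = Mul(3, m)
Function('Q')(r) = Mul(Rational(1, 4), Pow(r, -1)) (Function('Q')(r) = Pow(Add(r, Mul(3, r)), -1) = Pow(Mul(4, r), -1) = Mul(Rational(1, 4), Pow(r, -1)))
Add(-35036, Mul(-1, Mul(Function('Q')(105), Pow(-33259, -1)))) = Add(-35036, Mul(-1, Mul(Mul(Rational(1, 4), Pow(105, -1)), Pow(-33259, -1)))) = Add(-35036, Mul(-1, Mul(Mul(Rational(1, 4), Rational(1, 105)), Rational(-1, 33259)))) = Add(-35036, Mul(-1, Mul(Rational(1, 420), Rational(-1, 33259)))) = Add(-35036, Mul(-1, Rational(-1, 13968780))) = Add(-35036, Rational(1, 13968780)) = Rational(-489410176079, 13968780)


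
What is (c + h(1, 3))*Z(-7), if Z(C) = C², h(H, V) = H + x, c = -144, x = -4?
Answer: -7203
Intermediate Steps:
h(H, V) = -4 + H (h(H, V) = H - 4 = -4 + H)
(c + h(1, 3))*Z(-7) = (-144 + (-4 + 1))*(-7)² = (-144 - 3)*49 = -147*49 = -7203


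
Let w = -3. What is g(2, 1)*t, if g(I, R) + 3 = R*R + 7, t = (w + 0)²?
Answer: 45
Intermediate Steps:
t = 9 (t = (-3 + 0)² = (-3)² = 9)
g(I, R) = 4 + R² (g(I, R) = -3 + (R*R + 7) = -3 + (R² + 7) = -3 + (7 + R²) = 4 + R²)
g(2, 1)*t = (4 + 1²)*9 = (4 + 1)*9 = 5*9 = 45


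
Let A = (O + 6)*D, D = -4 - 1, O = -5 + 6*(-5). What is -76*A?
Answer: -11020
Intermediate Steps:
O = -35 (O = -5 - 30 = -35)
D = -5
A = 145 (A = (-35 + 6)*(-5) = -29*(-5) = 145)
-76*A = -76*145 = -11020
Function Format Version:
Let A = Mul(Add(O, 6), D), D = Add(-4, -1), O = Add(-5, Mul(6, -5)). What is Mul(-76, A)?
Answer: -11020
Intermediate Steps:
O = -35 (O = Add(-5, -30) = -35)
D = -5
A = 145 (A = Mul(Add(-35, 6), -5) = Mul(-29, -5) = 145)
Mul(-76, A) = Mul(-76, 145) = -11020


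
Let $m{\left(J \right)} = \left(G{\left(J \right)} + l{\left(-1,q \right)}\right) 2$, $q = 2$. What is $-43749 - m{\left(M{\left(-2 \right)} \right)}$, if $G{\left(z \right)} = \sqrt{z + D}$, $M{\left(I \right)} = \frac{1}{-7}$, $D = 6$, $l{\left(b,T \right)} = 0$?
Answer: $-43749 - \frac{2 \sqrt{287}}{7} \approx -43754.0$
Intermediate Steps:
$M{\left(I \right)} = - \frac{1}{7}$
$G{\left(z \right)} = \sqrt{6 + z}$ ($G{\left(z \right)} = \sqrt{z + 6} = \sqrt{6 + z}$)
$m{\left(J \right)} = 2 \sqrt{6 + J}$ ($m{\left(J \right)} = \left(\sqrt{6 + J} + 0\right) 2 = \sqrt{6 + J} 2 = 2 \sqrt{6 + J}$)
$-43749 - m{\left(M{\left(-2 \right)} \right)} = -43749 - 2 \sqrt{6 - \frac{1}{7}} = -43749 - 2 \sqrt{\frac{41}{7}} = -43749 - 2 \frac{\sqrt{287}}{7} = -43749 - \frac{2 \sqrt{287}}{7}$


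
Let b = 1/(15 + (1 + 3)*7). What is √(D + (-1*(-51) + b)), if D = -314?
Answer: 2*I*√121561/43 ≈ 16.217*I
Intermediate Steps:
b = 1/43 (b = 1/(15 + 4*7) = 1/(15 + 28) = 1/43 ≈ 0.023256)
√(D + (-1*(-51) + b)) = √(-314 + (-1*(-51) + 1/43)) = √(-314 + (51 + 1/43)) = √(-314 + 2194/43) = √(-11308/43) = 2*I*√121561/43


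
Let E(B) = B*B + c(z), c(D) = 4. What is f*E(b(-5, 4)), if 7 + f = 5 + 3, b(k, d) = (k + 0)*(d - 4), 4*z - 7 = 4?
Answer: 4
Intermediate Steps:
z = 11/4 (z = 7/4 + (1/4)*4 = 7/4 + 1 = 11/4 ≈ 2.7500)
b(k, d) = k*(-4 + d)
E(B) = 4 + B**2 (E(B) = B*B + 4 = B**2 + 4 = 4 + B**2)
f = 1 (f = -7 + (5 + 3) = -7 + 8 = 1)
f*E(b(-5, 4)) = 1*(4 + (-5*(-4 + 4))**2) = 1*(4 + (-5*0)**2) = 1*(4 + 0**2) = 1*(4 + 0) = 1*4 = 4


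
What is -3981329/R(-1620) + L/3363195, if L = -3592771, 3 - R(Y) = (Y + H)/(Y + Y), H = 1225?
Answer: -1735343497989271/1254471735 ≈ -1.3833e+6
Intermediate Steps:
R(Y) = 3 - (1225 + Y)/(2*Y) (R(Y) = 3 - (Y + 1225)/(Y + Y) = 3 - (1225 + Y)/(2*Y))
-3981329/R(-1620) + L/3363195 = -3981329*(-648/(-245 - 1620)) - 3592771/3363195 = -3981329/((5/2)*(-1/1620)*(-1865)) - 3592771*1/3363195 = -3981329/1865/648 - 3592771/3363195 = -3981329*648/1865 - 3592771/3363195 = -2579901192/1865 - 3592771/3363195 = -1735343497989271/1254471735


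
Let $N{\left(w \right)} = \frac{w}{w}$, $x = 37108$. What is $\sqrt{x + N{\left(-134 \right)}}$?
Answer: $\sqrt{37109} \approx 192.64$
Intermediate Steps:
$N{\left(w \right)} = 1$
$\sqrt{x + N{\left(-134 \right)}} = \sqrt{37108 + 1} = \sqrt{37109}$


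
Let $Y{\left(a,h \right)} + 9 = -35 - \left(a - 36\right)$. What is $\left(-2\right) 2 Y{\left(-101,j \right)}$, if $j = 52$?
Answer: $-372$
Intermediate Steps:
$Y{\left(a,h \right)} = -8 - a$ ($Y{\left(a,h \right)} = -9 - \left(35 - 36 + a\right) = -9 - \left(-1 + a\right) = -8 - a$)
$\left(-2\right) 2 Y{\left(-101,j \right)} = \left(-2\right) 2 \left(-8 - -101\right) = - 4 \left(-8 + 101\right) = \left(-4\right) 93 = -372$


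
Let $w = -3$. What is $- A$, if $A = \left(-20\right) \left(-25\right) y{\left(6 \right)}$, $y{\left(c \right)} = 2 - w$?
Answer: $-2500$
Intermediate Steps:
$y{\left(c \right)} = 5$ ($y{\left(c \right)} = 2 - -3 = 2 + 3 = 5$)
$A = 2500$ ($A = \left(-20\right) \left(-25\right) 5 = 500 \cdot 5 = 2500$)
$- A = \left(-1\right) 2500 = -2500$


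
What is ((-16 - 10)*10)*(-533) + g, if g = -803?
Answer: 137777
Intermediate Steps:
((-16 - 10)*10)*(-533) + g = ((-16 - 10)*10)*(-533) - 803 = -26*10*(-533) - 803 = -260*(-533) - 803 = 138580 - 803 = 137777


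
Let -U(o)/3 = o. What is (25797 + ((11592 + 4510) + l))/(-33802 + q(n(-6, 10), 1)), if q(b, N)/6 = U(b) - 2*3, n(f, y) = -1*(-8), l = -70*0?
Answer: -3223/2614 ≈ -1.2330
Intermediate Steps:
l = 0
n(f, y) = 8
U(o) = -3*o
q(b, N) = -36 - 18*b (q(b, N) = 6*(-3*b - 2*3) = 6*(-3*b - 6) = 6*(-6 - 3*b) = -36 - 18*b)
(25797 + ((11592 + 4510) + l))/(-33802 + q(n(-6, 10), 1)) = (25797 + ((11592 + 4510) + 0))/(-33802 + (-36 - 18*8)) = (25797 + (16102 + 0))/(-33802 + (-36 - 144)) = (25797 + 16102)/(-33802 - 180) = 41899/(-33982) = 41899*(-1/33982) = -3223/2614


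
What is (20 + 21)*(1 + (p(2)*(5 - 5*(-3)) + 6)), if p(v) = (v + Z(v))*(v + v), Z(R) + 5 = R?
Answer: -2993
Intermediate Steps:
Z(R) = -5 + R
p(v) = 2*v*(-5 + 2*v) (p(v) = (v + (-5 + v))*(v + v) = (-5 + 2*v)*(2*v) = 2*v*(-5 + 2*v))
(20 + 21)*(1 + (p(2)*(5 - 5*(-3)) + 6)) = (20 + 21)*(1 + ((2*2*(-5 + 2*2))*(5 - 5*(-3)) + 6)) = 41*(1 + ((2*2*(-5 + 4))*(5 + 15) + 6)) = 41*(1 + ((2*2*(-1))*20 + 6)) = 41*(1 + (-4*20 + 6)) = 41*(1 + (-80 + 6)) = 41*(1 - 74) = 41*(-73) = -2993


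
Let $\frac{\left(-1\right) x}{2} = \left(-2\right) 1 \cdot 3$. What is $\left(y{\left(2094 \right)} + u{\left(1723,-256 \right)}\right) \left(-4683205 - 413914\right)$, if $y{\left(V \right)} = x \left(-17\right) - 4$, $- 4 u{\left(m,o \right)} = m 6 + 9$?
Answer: $\frac{56980693301}{4} \approx 1.4245 \cdot 10^{10}$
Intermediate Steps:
$u{\left(m,o \right)} = - \frac{9}{4} - \frac{3 m}{2}$ ($u{\left(m,o \right)} = - \frac{m 6 + 9}{4} = - \frac{6 m + 9}{4} = - \frac{9 + 6 m}{4} = - \frac{9}{4} - \frac{3 m}{2}$)
$x = 12$ ($x = - 2 \left(-2\right) 1 \cdot 3 = - 2 \left(\left(-2\right) 3\right) = \left(-2\right) \left(-6\right) = 12$)
$y{\left(V \right)} = -208$ ($y{\left(V \right)} = 12 \left(-17\right) - 4 = -204 - 4 = -208$)
$\left(y{\left(2094 \right)} + u{\left(1723,-256 \right)}\right) \left(-4683205 - 413914\right) = \left(-208 - \frac{10347}{4}\right) \left(-4683205 - 413914\right) = \left(-208 - \frac{10347}{4}\right) \left(-5097119\right) = \left(- \frac{11179}{4}\right) \left(-5097119\right) = \frac{56980693301}{4}$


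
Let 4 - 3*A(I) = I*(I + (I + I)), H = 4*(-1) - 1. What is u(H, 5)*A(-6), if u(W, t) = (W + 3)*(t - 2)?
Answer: 208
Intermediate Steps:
H = -5 (H = -4 - 1 = -5)
u(W, t) = (-2 + t)*(3 + W) (u(W, t) = (3 + W)*(-2 + t) = (-2 + t)*(3 + W))
A(I) = 4/3 - I² (A(I) = 4/3 - I*(I + (I + I))/3 = 4/3 - I*(I + 2*I)/3 = 4/3 - I*3*I/3 = 4/3 - I²)
u(H, 5)*A(-6) = (-6 - 2*(-5) + 3*5 - 5*5)*(4/3 - 1*(-6)²) = (-6 + 10 + 15 - 25)*(4/3 - 1*36) = -6*(4/3 - 36) = -6*(-104/3) = 208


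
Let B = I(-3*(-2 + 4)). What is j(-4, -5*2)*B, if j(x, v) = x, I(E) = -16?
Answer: 64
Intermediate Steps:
B = -16
j(-4, -5*2)*B = -4*(-16) = 64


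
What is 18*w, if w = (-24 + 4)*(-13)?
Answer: 4680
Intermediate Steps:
w = 260 (w = -20*(-13) = 260)
18*w = 18*260 = 4680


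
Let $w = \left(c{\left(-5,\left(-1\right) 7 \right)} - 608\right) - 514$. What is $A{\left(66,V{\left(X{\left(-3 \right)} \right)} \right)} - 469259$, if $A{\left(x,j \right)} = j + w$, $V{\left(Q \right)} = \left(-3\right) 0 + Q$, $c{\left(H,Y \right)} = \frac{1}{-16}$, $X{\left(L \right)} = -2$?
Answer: $- \frac{7526129}{16} \approx -4.7038 \cdot 10^{5}$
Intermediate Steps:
$c{\left(H,Y \right)} = - \frac{1}{16}$
$V{\left(Q \right)} = Q$ ($V{\left(Q \right)} = 0 + Q = Q$)
$w = - \frac{17953}{16}$ ($w = \left(- \frac{1}{16} - 608\right) - 514 = - \frac{9729}{16} - 514 = - \frac{17953}{16} \approx -1122.1$)
$A{\left(x,j \right)} = - \frac{17953}{16} + j$ ($A{\left(x,j \right)} = j - \frac{17953}{16} = - \frac{17953}{16} + j$)
$A{\left(66,V{\left(X{\left(-3 \right)} \right)} \right)} - 469259 = \left(- \frac{17953}{16} - 2\right) - 469259 = - \frac{17985}{16} - 469259 = - \frac{7526129}{16}$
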